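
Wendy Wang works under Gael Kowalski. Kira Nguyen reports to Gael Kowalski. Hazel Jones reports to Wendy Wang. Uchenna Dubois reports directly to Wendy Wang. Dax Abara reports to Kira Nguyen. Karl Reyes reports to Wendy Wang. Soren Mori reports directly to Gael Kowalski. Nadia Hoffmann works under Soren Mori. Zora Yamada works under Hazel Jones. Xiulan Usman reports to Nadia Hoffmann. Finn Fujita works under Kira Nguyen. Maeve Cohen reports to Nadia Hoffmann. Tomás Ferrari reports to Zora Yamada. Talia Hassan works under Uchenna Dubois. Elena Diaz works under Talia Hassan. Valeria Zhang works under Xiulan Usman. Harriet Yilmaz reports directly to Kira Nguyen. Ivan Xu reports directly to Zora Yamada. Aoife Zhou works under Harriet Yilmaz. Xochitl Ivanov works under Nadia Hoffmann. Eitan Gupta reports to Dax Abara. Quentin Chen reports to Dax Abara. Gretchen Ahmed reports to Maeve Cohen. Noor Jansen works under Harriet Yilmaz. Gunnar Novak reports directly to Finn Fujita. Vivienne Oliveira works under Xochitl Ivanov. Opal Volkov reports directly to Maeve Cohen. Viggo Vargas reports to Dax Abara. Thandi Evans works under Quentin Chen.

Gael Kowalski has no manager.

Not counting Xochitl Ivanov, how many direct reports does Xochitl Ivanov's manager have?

Xochitl Ivanov reports to Nadia Hoffmann. Nadia Hoffmann's other direct reports are Xiulan Usman, Maeve Cohen — 2 peers.

2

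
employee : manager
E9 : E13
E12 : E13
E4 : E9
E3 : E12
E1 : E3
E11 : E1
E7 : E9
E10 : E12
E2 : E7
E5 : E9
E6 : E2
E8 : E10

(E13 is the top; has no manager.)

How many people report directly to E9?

E9 directly manages E4, E7, E5. That is 3 direct reports.

3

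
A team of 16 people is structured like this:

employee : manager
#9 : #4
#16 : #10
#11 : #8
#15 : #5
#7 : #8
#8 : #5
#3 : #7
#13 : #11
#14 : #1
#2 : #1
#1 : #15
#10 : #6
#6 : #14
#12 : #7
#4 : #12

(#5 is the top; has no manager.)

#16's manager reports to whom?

#16 reports to #10, and #10 reports to #6. So #16's skip-level manager is #6.

#6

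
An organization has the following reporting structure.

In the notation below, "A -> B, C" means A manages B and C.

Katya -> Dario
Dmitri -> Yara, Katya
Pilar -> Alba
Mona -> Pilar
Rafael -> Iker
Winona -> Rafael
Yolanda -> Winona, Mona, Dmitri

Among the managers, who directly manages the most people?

Yolanda

Direct-report counts: Yolanda has 3; Dmitri has 2; Katya has 1; Mona has 1; Pilar has 1; Winona has 1; Rafael has 1. The largest is 3, held by Yolanda.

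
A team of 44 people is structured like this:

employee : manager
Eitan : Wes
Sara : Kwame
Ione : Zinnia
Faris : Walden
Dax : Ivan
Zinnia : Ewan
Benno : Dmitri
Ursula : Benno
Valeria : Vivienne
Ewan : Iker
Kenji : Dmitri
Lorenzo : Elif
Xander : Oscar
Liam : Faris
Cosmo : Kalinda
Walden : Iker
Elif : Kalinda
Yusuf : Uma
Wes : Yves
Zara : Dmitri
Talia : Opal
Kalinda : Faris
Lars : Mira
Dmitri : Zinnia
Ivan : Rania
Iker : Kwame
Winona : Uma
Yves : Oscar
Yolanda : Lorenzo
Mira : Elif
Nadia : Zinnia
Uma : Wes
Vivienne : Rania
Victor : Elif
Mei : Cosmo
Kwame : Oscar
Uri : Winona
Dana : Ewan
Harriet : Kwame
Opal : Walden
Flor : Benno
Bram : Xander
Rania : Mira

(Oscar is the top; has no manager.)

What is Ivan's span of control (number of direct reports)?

Ivan directly manages Dax. That is 1 direct report.

1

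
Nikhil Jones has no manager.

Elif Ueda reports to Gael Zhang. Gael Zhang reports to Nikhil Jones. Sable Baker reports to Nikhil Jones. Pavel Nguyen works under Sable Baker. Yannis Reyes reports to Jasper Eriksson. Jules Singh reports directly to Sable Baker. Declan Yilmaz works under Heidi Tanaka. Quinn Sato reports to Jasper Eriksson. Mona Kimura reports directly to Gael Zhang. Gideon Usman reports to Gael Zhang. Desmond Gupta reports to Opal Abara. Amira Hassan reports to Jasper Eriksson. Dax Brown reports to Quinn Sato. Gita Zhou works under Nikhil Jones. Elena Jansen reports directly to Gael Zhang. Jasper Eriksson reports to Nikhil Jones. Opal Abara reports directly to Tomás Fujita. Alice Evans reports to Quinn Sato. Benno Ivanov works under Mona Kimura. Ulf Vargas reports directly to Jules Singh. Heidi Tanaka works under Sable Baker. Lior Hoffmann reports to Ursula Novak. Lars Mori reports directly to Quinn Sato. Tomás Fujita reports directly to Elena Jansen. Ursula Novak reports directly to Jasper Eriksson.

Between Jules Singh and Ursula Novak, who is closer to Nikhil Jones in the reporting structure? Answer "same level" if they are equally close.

same level

Both Jules Singh and Ursula Novak are 2 levels below Nikhil Jones.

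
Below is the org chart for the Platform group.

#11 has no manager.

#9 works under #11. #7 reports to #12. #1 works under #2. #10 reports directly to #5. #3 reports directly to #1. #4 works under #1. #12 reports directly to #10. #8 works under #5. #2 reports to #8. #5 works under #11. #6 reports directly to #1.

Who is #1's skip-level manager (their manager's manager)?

#8

#1 reports to #2, and #2 reports to #8. So #1's skip-level manager is #8.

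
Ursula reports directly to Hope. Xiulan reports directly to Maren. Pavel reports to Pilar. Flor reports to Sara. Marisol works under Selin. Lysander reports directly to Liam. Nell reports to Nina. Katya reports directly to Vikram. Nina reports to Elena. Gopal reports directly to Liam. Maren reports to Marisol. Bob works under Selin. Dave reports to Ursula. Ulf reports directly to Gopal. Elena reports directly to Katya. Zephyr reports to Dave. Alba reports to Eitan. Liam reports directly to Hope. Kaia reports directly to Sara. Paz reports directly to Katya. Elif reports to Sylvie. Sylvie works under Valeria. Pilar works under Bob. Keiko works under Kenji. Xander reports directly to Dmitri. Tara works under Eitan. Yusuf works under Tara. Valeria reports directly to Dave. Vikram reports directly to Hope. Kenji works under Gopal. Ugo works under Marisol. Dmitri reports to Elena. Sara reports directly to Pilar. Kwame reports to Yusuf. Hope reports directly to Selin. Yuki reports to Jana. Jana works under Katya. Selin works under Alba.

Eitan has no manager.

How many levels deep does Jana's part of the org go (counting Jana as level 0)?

The longest chain under Jana runs Jana → Yuki, which is 1 level below Jana.

1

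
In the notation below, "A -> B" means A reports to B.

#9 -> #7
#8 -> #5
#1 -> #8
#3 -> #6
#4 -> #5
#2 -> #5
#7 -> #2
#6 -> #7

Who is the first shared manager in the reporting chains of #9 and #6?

#9's chain of managers is #7, #2, #5. #6's chain of managers is #7, #2, #5. The first manager that appears in both chains is #7.

#7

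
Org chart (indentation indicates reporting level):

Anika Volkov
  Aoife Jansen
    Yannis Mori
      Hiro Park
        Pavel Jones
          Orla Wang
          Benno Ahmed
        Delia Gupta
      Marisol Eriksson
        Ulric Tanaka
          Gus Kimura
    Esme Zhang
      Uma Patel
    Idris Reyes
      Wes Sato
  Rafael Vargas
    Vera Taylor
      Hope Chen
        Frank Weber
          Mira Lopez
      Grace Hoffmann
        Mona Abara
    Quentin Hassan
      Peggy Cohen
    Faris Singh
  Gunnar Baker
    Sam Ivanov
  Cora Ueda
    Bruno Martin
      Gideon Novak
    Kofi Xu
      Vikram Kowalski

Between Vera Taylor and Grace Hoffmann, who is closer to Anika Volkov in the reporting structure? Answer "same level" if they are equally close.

Vera Taylor

Vera Taylor is 2 levels below Anika Volkov; Grace Hoffmann is 3. Vera Taylor is higher.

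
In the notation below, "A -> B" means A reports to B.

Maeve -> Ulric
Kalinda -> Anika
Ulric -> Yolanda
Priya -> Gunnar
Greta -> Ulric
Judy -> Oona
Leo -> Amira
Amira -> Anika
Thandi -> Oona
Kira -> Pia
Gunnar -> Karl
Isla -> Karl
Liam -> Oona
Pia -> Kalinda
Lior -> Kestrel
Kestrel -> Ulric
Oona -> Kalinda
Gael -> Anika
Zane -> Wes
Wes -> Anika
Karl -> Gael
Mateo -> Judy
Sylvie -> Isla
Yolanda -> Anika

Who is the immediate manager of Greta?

Ulric

Greta reports directly to Ulric.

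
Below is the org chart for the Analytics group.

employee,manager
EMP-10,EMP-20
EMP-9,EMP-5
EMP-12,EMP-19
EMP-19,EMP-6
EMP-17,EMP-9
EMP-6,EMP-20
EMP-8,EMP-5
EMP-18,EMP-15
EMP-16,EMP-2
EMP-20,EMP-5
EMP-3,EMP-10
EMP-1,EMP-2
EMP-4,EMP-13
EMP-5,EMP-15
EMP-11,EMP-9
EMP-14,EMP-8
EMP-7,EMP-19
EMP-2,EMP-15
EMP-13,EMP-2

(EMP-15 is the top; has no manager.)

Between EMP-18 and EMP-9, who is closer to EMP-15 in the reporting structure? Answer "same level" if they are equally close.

EMP-18 is 1 level below EMP-15; EMP-9 is 2. EMP-18 is higher.

EMP-18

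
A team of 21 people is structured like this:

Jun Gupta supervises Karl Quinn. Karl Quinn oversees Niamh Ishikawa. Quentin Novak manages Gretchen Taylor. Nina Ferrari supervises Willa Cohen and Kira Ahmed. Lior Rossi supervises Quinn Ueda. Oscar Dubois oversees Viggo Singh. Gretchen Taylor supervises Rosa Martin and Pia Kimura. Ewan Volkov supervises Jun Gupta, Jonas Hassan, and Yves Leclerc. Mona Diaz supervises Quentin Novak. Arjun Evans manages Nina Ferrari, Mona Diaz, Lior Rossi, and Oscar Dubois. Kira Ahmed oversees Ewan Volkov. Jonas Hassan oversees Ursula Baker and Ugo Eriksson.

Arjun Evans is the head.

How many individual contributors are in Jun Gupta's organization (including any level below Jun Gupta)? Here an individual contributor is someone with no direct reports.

The only person in Jun Gupta's organization with no one reporting to them is Niamh Ishikawa. That is 1.

1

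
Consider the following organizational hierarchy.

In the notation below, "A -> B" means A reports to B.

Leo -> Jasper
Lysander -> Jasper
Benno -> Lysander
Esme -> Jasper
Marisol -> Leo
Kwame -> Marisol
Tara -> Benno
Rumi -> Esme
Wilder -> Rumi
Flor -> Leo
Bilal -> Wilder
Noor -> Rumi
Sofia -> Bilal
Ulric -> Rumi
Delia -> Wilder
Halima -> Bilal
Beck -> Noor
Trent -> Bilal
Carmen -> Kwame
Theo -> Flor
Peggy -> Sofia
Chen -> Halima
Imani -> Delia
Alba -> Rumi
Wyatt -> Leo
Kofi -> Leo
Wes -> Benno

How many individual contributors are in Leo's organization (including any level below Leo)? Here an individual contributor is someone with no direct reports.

4

The people in Leo's organization with no one reporting to them are Kofi, Wyatt, Theo, Carmen. That is 4.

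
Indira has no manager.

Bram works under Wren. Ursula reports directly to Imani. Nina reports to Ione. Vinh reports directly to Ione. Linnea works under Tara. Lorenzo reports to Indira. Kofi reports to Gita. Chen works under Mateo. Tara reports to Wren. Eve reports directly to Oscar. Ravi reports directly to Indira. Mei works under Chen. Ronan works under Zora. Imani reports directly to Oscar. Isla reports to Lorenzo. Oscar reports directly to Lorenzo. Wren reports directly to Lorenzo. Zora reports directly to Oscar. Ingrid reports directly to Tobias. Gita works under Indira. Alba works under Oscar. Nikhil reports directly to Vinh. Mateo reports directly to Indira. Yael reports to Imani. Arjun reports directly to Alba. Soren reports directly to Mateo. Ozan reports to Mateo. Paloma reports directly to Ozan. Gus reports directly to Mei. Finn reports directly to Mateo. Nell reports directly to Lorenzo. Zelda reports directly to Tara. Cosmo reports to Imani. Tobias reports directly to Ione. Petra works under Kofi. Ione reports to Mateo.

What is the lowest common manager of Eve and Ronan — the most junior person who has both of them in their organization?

Oscar

Eve's chain of managers is Oscar, Lorenzo, Indira. Ronan's chain of managers is Zora, Oscar, Lorenzo, Indira. The first manager that appears in both chains is Oscar.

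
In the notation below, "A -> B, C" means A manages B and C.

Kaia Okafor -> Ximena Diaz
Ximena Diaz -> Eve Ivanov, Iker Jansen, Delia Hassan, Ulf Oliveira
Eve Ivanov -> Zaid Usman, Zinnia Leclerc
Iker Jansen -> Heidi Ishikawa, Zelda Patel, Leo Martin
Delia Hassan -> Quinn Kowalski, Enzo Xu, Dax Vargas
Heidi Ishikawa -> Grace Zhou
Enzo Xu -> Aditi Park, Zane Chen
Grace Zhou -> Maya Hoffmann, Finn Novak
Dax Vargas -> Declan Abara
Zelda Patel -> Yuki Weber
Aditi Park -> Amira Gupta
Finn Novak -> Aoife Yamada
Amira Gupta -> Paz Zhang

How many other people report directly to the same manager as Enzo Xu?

Enzo Xu reports to Delia Hassan. Delia Hassan's other direct reports are Quinn Kowalski, Dax Vargas — 2 peers.

2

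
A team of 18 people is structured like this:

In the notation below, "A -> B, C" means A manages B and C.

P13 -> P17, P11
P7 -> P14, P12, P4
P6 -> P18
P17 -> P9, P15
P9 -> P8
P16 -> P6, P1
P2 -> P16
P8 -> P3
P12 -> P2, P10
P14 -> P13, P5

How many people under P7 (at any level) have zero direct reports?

8

The people in P7's organization with no one reporting to them are P4, P10, P1, P18, P5, P11, P15, P3. That is 8.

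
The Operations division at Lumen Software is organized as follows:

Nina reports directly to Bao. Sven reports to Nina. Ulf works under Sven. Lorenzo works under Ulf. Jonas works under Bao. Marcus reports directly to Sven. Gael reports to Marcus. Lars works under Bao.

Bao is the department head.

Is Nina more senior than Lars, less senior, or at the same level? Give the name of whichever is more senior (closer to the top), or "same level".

same level

Both Nina and Lars are 1 level below Bao.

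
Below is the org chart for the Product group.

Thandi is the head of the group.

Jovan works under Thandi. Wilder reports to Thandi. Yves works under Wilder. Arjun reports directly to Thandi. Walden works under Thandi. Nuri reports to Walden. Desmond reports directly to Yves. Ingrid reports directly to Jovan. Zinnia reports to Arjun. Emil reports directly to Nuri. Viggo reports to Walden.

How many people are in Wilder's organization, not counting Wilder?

Wilder directly manages Yves. Under Yves: Desmond (1). That's 2 in total.

2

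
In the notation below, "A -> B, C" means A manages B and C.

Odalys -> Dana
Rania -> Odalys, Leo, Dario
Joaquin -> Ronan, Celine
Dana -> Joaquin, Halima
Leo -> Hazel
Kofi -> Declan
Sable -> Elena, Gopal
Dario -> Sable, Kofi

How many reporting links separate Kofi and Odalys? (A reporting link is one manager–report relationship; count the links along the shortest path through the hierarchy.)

Kofi is 2 levels below Rania, and Odalys is 1 level below Rania (their lowest common manager). The shortest path runs up from Kofi to Rania and back down to Odalys: 2 + 1 = 3 links.

3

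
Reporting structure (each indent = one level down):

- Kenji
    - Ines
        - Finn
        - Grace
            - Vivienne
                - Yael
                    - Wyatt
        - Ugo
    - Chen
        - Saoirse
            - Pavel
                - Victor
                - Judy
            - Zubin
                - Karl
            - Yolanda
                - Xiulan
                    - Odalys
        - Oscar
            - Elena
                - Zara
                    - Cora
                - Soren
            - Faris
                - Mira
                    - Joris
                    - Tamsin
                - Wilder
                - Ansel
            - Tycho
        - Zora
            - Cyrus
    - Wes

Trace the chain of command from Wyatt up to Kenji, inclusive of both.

Wyatt reports to Yael. Yael reports to Vivienne. Vivienne reports to Grace. Grace reports to Ines. Ines reports to Kenji. Kenji is at the top.

Wyatt -> Yael -> Vivienne -> Grace -> Ines -> Kenji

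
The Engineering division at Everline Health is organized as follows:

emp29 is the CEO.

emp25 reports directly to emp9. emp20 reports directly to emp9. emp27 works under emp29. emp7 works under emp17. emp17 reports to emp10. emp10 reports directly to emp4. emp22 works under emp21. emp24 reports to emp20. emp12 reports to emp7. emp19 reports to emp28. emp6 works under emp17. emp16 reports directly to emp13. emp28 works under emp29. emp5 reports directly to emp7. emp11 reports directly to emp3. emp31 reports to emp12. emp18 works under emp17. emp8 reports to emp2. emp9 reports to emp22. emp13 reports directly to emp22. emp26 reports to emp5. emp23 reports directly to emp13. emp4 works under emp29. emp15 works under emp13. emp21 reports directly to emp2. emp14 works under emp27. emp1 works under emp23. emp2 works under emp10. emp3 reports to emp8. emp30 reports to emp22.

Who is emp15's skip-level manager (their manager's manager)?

emp22

emp15 reports to emp13, and emp13 reports to emp22. So emp15's skip-level manager is emp22.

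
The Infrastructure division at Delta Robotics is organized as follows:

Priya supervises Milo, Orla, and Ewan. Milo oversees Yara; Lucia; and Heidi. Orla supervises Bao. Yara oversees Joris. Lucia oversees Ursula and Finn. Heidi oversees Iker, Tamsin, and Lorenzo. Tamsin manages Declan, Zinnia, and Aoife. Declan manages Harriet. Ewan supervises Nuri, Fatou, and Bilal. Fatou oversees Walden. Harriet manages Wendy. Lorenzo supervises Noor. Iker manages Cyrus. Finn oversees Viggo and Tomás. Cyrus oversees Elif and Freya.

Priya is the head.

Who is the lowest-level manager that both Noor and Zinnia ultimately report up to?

Heidi

Noor's chain of managers is Lorenzo, Heidi, Milo, Priya. Zinnia's chain of managers is Tamsin, Heidi, Milo, Priya. The first manager that appears in both chains is Heidi.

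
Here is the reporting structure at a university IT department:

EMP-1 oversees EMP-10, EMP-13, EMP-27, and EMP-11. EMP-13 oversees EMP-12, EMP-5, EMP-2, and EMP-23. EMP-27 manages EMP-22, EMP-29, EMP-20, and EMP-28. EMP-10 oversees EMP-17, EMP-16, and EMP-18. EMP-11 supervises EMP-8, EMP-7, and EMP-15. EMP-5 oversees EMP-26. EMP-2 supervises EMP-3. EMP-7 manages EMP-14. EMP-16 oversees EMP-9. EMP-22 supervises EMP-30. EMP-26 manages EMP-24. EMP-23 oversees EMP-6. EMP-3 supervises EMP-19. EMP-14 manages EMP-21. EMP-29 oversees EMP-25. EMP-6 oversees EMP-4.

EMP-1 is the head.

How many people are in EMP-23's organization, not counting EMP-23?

2

EMP-23 directly manages EMP-6. Under EMP-6: EMP-4 (1). That's 2 in total.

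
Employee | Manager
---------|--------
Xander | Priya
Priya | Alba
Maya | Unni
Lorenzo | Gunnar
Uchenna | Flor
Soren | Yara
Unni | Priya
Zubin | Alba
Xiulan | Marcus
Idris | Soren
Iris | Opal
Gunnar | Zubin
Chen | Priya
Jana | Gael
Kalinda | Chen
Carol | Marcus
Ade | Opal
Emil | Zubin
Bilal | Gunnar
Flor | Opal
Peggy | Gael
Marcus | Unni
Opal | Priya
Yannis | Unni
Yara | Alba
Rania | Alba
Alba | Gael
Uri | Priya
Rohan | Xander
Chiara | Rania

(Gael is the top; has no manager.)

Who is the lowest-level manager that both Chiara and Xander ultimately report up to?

Chiara's chain of managers is Rania, Alba, Gael. Xander's chain of managers is Priya, Alba, Gael. The first manager that appears in both chains is Alba.

Alba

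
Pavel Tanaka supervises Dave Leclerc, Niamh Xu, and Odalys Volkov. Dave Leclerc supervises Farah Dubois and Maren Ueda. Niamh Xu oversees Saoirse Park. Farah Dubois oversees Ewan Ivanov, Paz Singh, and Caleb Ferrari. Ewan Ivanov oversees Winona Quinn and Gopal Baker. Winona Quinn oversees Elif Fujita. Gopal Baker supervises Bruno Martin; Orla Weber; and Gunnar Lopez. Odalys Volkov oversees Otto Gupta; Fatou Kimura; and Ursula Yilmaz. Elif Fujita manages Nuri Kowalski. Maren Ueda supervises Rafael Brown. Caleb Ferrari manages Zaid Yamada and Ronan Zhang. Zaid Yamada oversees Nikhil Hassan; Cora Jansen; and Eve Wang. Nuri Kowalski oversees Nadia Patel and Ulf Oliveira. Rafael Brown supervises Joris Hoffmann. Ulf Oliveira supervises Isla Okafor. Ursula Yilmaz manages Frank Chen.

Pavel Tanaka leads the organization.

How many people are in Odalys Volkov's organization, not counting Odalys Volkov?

Odalys Volkov directly manages Otto Gupta, Fatou Kimura, Ursula Yilmaz. Otto Gupta has no reports. Fatou Kimura has no reports. Under Ursula Yilmaz: Frank Chen (1). So Odalys Volkov's organization is 3 direct reports plus everyone under them: 1 + 1 + 2 = 4.

4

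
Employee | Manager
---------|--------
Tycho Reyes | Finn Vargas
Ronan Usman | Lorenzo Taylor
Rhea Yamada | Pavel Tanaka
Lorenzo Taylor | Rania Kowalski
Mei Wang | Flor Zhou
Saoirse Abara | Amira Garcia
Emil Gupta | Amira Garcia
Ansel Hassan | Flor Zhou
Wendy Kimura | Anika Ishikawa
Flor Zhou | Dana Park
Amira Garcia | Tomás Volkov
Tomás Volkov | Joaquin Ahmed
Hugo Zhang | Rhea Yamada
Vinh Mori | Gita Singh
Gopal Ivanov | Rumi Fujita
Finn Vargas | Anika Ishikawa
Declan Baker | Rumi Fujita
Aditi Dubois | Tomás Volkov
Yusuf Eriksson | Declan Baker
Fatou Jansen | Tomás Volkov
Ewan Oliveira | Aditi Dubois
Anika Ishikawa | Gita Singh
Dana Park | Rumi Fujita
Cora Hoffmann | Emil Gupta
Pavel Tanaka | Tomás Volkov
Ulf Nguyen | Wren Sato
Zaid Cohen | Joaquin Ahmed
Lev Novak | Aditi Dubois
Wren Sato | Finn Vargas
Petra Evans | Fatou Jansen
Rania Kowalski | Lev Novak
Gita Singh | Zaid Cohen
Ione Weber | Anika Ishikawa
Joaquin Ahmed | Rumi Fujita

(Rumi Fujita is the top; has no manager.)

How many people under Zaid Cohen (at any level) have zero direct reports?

The people in Zaid Cohen's organization with no one reporting to them are Vinh Mori, Ione Weber, Tycho Reyes, Ulf Nguyen, Wendy Kimura. That is 5.

5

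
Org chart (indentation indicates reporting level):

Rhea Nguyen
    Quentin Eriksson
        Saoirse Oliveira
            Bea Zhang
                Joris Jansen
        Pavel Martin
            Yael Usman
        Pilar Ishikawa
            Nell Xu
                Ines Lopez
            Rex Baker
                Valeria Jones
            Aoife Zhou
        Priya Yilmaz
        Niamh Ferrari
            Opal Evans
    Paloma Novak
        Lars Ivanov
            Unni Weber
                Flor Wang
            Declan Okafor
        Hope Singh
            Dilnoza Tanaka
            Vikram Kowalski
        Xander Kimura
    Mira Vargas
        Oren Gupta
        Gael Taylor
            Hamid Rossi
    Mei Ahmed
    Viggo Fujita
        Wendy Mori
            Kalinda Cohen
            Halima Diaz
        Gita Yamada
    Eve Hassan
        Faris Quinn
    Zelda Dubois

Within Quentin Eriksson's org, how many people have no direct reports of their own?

The people in Quentin Eriksson's organization with no one reporting to them are Opal Evans, Priya Yilmaz, Aoife Zhou, Valeria Jones, Ines Lopez, Yael Usman, Joris Jansen. That is 7.

7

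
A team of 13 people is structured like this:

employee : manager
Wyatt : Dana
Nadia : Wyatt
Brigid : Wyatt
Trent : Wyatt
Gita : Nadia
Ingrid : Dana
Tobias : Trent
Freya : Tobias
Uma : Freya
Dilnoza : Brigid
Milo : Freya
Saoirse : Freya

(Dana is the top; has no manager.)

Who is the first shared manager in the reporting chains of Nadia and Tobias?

Nadia's chain of managers is Wyatt, Dana. Tobias's chain of managers is Trent, Wyatt, Dana. The first manager that appears in both chains is Wyatt.

Wyatt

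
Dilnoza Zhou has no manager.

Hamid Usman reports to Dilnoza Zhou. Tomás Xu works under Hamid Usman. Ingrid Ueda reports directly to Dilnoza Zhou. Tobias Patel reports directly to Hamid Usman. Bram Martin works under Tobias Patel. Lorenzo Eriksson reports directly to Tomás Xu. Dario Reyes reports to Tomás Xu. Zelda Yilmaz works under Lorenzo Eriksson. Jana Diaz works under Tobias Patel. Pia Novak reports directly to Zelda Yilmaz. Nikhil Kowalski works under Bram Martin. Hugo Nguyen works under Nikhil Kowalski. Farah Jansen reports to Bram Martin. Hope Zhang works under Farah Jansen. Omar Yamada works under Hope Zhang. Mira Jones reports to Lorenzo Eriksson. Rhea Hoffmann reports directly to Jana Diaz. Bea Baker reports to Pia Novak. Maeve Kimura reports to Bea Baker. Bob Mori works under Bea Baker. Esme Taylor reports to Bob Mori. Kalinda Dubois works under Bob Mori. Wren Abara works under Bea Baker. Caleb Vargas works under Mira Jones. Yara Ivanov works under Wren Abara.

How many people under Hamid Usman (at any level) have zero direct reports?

The people in Hamid Usman's organization with no one reporting to them are Rhea Hoffmann, Omar Yamada, Hugo Nguyen, Dario Reyes, Caleb Vargas, Yara Ivanov, Kalinda Dubois, Esme Taylor, Maeve Kimura. That is 9.

9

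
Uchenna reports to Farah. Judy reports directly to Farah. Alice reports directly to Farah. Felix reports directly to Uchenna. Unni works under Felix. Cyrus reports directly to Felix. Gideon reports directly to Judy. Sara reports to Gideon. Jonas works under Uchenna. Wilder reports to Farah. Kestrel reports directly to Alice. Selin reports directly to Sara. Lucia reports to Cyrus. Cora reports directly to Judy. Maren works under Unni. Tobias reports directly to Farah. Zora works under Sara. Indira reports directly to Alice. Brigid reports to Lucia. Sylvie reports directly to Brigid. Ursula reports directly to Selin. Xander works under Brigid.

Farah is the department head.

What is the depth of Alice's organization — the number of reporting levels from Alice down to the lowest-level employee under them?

1

The longest chain under Alice runs Alice → Indira, which is 1 level below Alice.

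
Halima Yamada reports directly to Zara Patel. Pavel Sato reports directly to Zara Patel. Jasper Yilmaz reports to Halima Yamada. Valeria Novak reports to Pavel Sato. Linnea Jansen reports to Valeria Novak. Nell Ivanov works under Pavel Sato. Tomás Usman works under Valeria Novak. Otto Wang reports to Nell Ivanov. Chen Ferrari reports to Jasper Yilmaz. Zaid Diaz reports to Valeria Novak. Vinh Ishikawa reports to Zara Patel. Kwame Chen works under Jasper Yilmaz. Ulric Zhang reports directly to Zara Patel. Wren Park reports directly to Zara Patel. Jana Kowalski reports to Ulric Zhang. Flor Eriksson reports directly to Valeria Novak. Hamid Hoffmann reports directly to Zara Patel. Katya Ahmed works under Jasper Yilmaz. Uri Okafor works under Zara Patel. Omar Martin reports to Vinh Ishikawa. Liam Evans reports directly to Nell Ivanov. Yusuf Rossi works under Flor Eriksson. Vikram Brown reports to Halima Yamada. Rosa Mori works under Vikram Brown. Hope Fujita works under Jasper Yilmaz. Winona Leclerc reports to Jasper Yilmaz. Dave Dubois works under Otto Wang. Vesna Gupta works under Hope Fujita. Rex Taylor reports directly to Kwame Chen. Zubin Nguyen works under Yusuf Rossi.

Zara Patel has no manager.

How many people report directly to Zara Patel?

7

Zara Patel directly manages Halima Yamada, Pavel Sato, Vinh Ishikawa, Ulric Zhang, Wren Park, Hamid Hoffmann, Uri Okafor. That is 7 direct reports.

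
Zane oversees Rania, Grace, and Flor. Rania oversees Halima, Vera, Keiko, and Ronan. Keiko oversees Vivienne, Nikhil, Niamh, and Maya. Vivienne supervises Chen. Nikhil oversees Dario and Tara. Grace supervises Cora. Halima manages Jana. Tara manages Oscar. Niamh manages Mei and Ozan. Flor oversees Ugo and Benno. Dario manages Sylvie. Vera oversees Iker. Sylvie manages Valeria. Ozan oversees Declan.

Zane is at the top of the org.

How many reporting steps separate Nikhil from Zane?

3

Chain from Nikhil up to Zane: Nikhil → Keiko → Rania → Zane. That is 3 steps up, so Nikhil is 3 levels below Zane.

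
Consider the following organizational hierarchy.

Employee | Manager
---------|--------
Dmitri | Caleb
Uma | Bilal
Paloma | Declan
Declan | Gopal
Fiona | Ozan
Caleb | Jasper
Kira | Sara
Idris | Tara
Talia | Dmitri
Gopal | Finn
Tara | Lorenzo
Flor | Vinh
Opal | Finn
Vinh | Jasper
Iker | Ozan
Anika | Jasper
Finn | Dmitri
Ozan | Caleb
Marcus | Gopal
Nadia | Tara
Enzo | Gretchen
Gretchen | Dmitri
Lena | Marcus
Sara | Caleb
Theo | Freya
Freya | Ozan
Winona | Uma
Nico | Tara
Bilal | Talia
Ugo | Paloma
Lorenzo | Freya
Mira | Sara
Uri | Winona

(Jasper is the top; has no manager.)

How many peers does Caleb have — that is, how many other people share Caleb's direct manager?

Caleb reports to Jasper. Jasper's other direct reports are Anika, Vinh — 2 peers.

2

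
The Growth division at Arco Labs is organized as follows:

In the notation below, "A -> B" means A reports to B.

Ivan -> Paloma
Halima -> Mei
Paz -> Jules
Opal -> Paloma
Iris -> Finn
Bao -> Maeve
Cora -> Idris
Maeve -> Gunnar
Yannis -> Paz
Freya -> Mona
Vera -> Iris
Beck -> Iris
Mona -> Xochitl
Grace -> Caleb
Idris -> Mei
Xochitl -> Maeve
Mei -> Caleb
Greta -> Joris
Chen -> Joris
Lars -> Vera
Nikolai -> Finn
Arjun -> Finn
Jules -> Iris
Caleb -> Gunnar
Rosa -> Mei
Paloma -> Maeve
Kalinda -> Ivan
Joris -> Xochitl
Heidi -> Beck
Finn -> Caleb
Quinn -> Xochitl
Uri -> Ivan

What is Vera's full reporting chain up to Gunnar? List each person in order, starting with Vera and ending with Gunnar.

Vera reports to Iris. Iris reports to Finn. Finn reports to Caleb. Caleb reports to Gunnar. Gunnar is at the top.

Vera -> Iris -> Finn -> Caleb -> Gunnar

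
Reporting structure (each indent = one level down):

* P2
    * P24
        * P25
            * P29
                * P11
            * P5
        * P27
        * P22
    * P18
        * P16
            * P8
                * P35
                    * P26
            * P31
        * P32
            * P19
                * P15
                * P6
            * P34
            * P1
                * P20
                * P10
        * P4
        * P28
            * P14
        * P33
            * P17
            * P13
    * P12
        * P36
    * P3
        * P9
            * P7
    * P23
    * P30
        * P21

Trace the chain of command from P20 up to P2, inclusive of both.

P20 reports to P1. P1 reports to P32. P32 reports to P18. P18 reports to P2. P2 is at the top.

P20 -> P1 -> P32 -> P18 -> P2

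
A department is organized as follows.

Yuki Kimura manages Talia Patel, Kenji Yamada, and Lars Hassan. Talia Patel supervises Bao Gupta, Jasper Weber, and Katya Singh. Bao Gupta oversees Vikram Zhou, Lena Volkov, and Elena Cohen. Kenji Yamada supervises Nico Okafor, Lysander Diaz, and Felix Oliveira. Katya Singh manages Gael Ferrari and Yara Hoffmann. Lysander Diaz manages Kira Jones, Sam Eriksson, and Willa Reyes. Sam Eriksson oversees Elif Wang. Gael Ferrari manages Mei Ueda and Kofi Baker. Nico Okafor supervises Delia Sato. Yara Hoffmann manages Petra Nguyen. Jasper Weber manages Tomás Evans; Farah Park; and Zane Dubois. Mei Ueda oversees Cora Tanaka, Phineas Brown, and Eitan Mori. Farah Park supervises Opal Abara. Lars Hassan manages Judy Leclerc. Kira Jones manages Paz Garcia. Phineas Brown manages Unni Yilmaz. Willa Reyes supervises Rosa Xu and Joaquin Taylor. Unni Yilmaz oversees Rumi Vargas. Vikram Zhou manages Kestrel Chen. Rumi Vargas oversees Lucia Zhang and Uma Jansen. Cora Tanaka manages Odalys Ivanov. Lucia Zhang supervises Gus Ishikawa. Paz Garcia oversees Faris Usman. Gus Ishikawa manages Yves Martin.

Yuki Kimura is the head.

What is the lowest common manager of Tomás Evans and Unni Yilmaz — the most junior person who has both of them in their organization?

Tomás Evans's chain of managers is Jasper Weber, Talia Patel, Yuki Kimura. Unni Yilmaz's chain of managers is Phineas Brown, Mei Ueda, Gael Ferrari, Katya Singh, Talia Patel, Yuki Kimura. The first manager that appears in both chains is Talia Patel.

Talia Patel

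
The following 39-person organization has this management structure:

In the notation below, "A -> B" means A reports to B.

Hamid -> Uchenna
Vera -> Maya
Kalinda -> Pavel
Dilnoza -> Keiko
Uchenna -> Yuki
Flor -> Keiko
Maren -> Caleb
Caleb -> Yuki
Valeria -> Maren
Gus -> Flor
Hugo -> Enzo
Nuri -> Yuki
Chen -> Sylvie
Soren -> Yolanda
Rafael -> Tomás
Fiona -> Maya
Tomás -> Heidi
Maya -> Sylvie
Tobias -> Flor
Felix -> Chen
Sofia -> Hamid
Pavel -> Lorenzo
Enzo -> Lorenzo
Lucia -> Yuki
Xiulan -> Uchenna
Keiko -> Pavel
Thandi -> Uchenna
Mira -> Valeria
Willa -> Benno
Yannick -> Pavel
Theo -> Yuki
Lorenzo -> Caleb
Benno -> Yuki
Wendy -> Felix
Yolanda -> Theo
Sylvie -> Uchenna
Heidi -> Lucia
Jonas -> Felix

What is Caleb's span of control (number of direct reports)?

2

Caleb directly manages Maren, Lorenzo. That is 2 direct reports.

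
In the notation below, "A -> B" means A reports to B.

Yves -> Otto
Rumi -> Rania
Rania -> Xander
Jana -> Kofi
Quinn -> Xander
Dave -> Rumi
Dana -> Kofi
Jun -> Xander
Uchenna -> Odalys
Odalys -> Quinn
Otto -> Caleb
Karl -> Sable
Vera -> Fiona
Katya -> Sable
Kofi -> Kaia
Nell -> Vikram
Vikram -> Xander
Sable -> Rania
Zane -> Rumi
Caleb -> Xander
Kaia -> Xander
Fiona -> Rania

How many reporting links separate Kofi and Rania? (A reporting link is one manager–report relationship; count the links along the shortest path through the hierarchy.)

3

Kofi is 2 levels below Xander, and Rania is 1 level below Xander (their lowest common manager). The shortest path runs up from Kofi to Xander and back down to Rania: 2 + 1 = 3 links.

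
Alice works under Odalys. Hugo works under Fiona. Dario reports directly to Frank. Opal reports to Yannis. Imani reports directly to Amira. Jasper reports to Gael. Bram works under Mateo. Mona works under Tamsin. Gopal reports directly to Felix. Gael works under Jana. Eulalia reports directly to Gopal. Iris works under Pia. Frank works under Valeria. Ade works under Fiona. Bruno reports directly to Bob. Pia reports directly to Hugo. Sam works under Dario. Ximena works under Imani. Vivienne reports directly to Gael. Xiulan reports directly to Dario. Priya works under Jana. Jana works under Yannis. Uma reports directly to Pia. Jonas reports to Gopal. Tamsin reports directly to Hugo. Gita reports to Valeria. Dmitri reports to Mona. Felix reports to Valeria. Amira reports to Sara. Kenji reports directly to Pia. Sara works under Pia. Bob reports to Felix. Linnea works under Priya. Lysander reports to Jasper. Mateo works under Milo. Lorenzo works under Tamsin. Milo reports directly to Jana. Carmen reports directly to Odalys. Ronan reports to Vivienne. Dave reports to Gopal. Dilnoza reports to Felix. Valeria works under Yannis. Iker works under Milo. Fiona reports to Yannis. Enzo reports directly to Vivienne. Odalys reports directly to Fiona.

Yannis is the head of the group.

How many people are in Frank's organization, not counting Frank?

Frank directly manages Dario. Under Dario: Xiulan, Sam (2). That's 3 in total.

3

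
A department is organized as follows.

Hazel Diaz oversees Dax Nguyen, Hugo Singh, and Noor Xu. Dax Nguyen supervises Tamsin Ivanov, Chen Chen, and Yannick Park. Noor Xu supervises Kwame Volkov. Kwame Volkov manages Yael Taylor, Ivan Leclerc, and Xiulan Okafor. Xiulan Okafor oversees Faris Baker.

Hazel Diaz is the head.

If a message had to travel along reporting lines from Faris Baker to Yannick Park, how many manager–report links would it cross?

6

Faris Baker is 4 levels below Hazel Diaz, and Yannick Park is 2 levels below Hazel Diaz (their lowest common manager). The shortest path runs up from Faris Baker to Hazel Diaz and back down to Yannick Park: 4 + 2 = 6 links.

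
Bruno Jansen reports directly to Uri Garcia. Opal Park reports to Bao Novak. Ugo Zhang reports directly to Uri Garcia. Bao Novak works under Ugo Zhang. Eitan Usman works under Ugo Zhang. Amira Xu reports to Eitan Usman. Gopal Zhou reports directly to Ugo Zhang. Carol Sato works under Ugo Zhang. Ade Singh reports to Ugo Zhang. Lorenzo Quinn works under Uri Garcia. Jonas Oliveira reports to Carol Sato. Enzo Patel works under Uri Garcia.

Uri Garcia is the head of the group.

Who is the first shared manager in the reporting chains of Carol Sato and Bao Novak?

Ugo Zhang

Carol Sato's chain of managers is Ugo Zhang, Uri Garcia. Bao Novak's chain of managers is Ugo Zhang, Uri Garcia. The first manager that appears in both chains is Ugo Zhang.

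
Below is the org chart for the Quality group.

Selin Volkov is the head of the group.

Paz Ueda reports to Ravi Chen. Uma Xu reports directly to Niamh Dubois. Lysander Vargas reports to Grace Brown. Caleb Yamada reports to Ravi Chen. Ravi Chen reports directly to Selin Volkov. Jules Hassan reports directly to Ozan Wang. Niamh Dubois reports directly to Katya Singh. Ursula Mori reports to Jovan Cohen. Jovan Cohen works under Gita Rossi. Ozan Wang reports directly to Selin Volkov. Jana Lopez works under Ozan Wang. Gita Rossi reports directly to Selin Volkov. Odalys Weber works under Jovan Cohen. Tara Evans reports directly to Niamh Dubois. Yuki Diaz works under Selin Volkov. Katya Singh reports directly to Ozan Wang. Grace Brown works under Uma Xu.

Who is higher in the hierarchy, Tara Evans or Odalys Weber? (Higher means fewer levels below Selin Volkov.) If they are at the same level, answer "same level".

Odalys Weber

Tara Evans is 4 levels below Selin Volkov; Odalys Weber is 3. Odalys Weber is higher.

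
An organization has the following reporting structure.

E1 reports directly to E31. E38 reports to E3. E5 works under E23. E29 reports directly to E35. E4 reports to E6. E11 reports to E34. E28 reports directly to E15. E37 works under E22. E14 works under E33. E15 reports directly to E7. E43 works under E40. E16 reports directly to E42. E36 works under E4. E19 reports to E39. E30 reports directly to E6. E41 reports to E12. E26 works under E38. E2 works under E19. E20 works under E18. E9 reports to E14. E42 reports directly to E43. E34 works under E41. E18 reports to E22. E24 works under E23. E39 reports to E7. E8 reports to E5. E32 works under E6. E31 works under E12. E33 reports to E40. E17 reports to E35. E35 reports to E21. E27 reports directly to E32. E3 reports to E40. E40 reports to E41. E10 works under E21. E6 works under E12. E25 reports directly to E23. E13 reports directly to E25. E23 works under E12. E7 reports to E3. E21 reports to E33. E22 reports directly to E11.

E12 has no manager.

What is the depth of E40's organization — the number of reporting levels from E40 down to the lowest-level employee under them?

5

The longest chain under E40 runs E40 → E3 → E7 → E39 → E19 → E2, which is 5 levels below E40.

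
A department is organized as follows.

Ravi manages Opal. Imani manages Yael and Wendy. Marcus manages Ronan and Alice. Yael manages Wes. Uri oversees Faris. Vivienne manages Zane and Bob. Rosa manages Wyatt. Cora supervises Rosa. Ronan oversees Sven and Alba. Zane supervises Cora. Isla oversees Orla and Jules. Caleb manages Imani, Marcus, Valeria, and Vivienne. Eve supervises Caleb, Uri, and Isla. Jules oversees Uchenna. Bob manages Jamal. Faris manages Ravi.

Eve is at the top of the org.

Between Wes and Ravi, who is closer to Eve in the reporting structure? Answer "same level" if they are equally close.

Wes is 4 levels below Eve; Ravi is 3. Ravi is higher.

Ravi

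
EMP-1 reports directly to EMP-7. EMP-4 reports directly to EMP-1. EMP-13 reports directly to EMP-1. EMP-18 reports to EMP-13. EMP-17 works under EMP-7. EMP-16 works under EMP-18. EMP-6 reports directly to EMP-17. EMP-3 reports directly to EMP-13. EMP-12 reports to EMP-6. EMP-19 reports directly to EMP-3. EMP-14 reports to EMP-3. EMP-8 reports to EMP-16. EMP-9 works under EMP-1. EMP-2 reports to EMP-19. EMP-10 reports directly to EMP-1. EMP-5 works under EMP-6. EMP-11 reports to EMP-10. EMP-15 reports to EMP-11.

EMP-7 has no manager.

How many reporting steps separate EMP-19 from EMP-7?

Chain from EMP-19 up to EMP-7: EMP-19 → EMP-3 → EMP-13 → EMP-1 → EMP-7. That is 4 steps up, so EMP-19 is 4 levels below EMP-7.

4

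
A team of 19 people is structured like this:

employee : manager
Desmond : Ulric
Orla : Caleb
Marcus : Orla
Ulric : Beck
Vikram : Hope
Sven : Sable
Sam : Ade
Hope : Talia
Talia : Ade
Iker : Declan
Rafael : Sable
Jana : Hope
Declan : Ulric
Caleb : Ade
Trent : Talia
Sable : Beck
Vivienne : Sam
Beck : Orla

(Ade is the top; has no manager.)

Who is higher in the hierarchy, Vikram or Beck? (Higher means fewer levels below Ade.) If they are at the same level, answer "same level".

Both Vikram and Beck are 3 levels below Ade.

same level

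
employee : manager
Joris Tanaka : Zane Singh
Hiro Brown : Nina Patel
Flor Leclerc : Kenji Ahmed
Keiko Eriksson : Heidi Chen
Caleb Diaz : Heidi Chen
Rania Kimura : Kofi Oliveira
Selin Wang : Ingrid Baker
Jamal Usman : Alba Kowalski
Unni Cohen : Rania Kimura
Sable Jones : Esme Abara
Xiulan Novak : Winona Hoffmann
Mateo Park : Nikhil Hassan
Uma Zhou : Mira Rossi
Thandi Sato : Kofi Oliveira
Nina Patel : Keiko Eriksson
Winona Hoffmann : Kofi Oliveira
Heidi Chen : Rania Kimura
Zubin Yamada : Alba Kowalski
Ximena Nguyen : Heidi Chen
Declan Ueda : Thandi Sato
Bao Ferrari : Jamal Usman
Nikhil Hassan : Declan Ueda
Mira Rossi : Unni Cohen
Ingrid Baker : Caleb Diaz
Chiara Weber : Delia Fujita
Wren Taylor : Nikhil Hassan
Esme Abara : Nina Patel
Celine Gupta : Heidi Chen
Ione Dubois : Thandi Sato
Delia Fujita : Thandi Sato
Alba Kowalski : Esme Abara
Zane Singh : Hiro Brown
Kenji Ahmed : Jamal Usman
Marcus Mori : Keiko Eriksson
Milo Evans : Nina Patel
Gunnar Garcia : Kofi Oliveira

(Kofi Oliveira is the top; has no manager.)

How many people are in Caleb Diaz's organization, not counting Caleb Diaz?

Caleb Diaz directly manages Ingrid Baker. Under Ingrid Baker: Selin Wang (1). That's 2 in total.

2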